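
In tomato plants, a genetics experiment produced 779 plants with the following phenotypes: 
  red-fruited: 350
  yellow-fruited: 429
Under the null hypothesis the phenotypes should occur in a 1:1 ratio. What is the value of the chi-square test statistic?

8.012

The 1:1 ratio has 2 parts, so with N = 779 the expected counts are:
  red-fruited: 779 × 1/2 = 389.5
  yellow-fruited: 779 × 1/2 = 389.5
χ² = Σ (O − E)² / E
  red-fruited: (350 − 389.5)² / 389.5 = 4.0058
  yellow-fruited: (429 − 389.5)² / 389.5 = 4.0058
χ² = 4.0058 + 4.0058 = 8.0116 ≈ 8.012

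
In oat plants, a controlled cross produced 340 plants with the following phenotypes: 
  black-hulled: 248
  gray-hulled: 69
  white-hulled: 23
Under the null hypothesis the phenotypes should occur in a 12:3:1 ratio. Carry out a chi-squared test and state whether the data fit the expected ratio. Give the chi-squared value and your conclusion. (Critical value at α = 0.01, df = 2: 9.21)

Expected counts for N = 340 under a 12:3:1 ratio (total parts = 16):
  black-hulled: 340 × 12/16 = 255
  gray-hulled: 340 × 3/16 = 63.75
  white-hulled: 340 × 1/16 = 21.25
χ² = Σ (O − E)² / E
  black-hulled: (248 − 255)² / 255 = 0.1922
  gray-hulled: (69 − 63.75)² / 63.75 = 0.4324
  white-hulled: (23 − 21.25)² / 21.25 = 0.1441
χ² = 0.1922 + 0.4324 + 0.1441 = 0.7687 ≈ 0.769
Degrees of freedom = 3 − 1 = 2; critical value at α = 0.01 is 9.21.
Since 0.769 < 9.21, we fail to reject the null hypothesis — the data are consistent with the 12:3:1 ratio.

0.769; consistent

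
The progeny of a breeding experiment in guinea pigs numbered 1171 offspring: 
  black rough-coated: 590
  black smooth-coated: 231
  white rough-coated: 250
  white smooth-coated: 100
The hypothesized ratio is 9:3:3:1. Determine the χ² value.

21.801

Under the 9:3:3:1 hypothesis (Σ ratio = 16, N = 1171):
  black rough-coated: 1171 × 9/16 = 658.6875
  black smooth-coated: 1171 × 3/16 = 219.5625
  white rough-coated: 1171 × 3/16 = 219.5625
  white smooth-coated: 1171 × 1/16 = 73.1875
χ² = Σ (O − E)² / E
  black rough-coated: (590 − 658.6875)² / 658.6875 = 7.1627
  black smooth-coated: (231 − 219.5625)² / 219.5625 = 0.5958
  white rough-coated: (250 − 219.5625)² / 219.5625 = 4.2195
  white smooth-coated: (100 − 73.1875)² / 73.1875 = 9.8229
χ² = 7.1627 + 0.5958 + 4.2195 + 9.8229 = 21.8009 ≈ 21.801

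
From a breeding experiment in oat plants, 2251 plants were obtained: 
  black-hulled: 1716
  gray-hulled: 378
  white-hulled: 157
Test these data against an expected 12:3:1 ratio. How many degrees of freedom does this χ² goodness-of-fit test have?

2

A goodness-of-fit test with 3 phenotype classes has df = 3 − 1 = 2.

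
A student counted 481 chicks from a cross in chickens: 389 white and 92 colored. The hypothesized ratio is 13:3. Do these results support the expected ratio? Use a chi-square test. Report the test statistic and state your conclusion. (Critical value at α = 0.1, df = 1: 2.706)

0.045; consistent

Total ratio parts = 16. Expected numbers out of 481:
  white: 481 × 13/16 = 390.8125
  colored: 481 × 3/16 = 90.1875
χ² = Σ (O − E)² / E
  white: (389 − 390.8125)² / 390.8125 = 0.0084
  colored: (92 − 90.1875)² / 90.1875 = 0.0364
χ² = 0.0084 + 0.0364 = 0.0448 ≈ 0.045
Degrees of freedom = 2 − 1 = 1; critical value at α = 0.1 is 2.706.
Since 0.045 < 2.706, we fail to reject the null hypothesis — the data are consistent with the 13:3 ratio.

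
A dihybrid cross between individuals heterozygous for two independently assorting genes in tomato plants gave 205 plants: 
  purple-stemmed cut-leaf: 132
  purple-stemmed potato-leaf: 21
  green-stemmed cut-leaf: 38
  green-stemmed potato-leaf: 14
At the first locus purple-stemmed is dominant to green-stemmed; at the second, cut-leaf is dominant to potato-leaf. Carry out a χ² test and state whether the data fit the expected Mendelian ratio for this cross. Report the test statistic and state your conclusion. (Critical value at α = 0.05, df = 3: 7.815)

A dihybrid F₂ with independent assortment and complete dominance at both loci gives a 9:3:3:1 phenotypic ratio.
The 9:3:3:1 ratio has 16 parts, so with N = 205 the expected counts are:
  purple-stemmed cut-leaf: 205 × 9/16 = 115.3125
  purple-stemmed potato-leaf: 205 × 3/16 = 38.4375
  green-stemmed cut-leaf: 205 × 3/16 = 38.4375
  green-stemmed potato-leaf: 205 × 1/16 = 12.8125
χ² = Σ (O − E)² / E
  purple-stemmed cut-leaf: (132 − 115.3125)² / 115.3125 = 2.4149
  purple-stemmed potato-leaf: (21 − 38.4375)² / 38.4375 = 7.9107
  green-stemmed cut-leaf: (38 − 38.4375)² / 38.4375 = 0.0050
  green-stemmed potato-leaf: (14 − 12.8125)² / 12.8125 = 0.1101
χ² = 2.4149 + 7.9107 + 0.0050 + 0.1101 = 10.4407 ≈ 10.441
Degrees of freedom = 4 − 1 = 3; critical value at α = 0.05 is 7.815.
Since 10.441 > 7.815, we reject the null hypothesis — the data do not fit the 9:3:3:1 ratio.

10.441; not consistent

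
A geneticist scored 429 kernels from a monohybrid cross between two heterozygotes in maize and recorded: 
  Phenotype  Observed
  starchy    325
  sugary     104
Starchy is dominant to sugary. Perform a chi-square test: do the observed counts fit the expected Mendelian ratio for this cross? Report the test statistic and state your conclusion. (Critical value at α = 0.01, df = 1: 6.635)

0.131; consistent

For a monohybrid cross between heterozygotes with complete dominance, the expected phenotypic ratio is 3:1.
The 3:1 ratio has 4 parts, so with N = 429 the expected counts are:
  starchy: 429 × 3/4 = 321.75
  sugary: 429 × 1/4 = 107.25
χ² = Σ (O − E)² / E
  starchy: (325 − 321.75)² / 321.75 = 0.0328
  sugary: (104 − 107.25)² / 107.25 = 0.0985
χ² = 0.0328 + 0.0985 = 0.1313 ≈ 0.131
Degrees of freedom = 2 − 1 = 1; critical value at α = 0.01 is 6.635.
Since 0.131 < 6.635, we fail to reject the null hypothesis — the data are consistent with the 3:1 ratio.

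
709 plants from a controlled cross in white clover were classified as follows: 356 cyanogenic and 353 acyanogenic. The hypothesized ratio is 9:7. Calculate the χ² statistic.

10.505

The 9:7 ratio has 16 parts, so with N = 709 the expected counts are:
  cyanogenic: 709 × 9/16 = 398.8125
  acyanogenic: 709 × 7/16 = 310.1875
χ² = Σ (O − E)² / E
  cyanogenic: (356 − 398.8125)² / 398.8125 = 4.5959
  acyanogenic: (353 − 310.1875)² / 310.1875 = 5.9090
χ² = 4.5959 + 5.9090 = 10.5049 ≈ 10.505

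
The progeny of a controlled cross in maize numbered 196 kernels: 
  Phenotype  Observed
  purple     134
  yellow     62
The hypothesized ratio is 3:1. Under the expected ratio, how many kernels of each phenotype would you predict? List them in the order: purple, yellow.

147, 49

Under the 3:1 hypothesis (Σ ratio = 4, N = 196):
  purple: 196 × 3/4 = 147
  yellow: 196 × 1/4 = 49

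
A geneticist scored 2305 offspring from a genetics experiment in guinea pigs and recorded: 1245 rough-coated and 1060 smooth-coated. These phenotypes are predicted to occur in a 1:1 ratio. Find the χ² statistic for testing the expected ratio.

Under the 1:1 hypothesis (Σ ratio = 2, N = 2305):
  rough-coated: 2305 × 1/2 = 1152.5
  smooth-coated: 2305 × 1/2 = 1152.5
χ² = Σ (O − E)² / E
  rough-coated: (1245 − 1152.5)² / 1152.5 = 7.4241
  smooth-coated: (1060 − 1152.5)² / 1152.5 = 7.4241
χ² = 7.4241 + 7.4241 = 14.8482 ≈ 14.848

14.848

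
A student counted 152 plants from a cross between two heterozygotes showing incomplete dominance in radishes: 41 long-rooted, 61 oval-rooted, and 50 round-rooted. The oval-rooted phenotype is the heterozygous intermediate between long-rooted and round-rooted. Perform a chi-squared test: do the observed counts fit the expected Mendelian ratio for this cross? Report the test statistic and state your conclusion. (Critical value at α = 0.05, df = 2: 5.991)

6.987; not consistent

With incomplete dominance, a heterozygote × heterozygote cross gives a 1:2:1 phenotypic ratio.
The 1:2:1 ratio has 4 parts, so with N = 152 the expected counts are:
  long-rooted: 152 × 1/4 = 38
  oval-rooted: 152 × 2/4 = 76
  round-rooted: 152 × 1/4 = 38
χ² = Σ (O − E)² / E
  long-rooted: (41 − 38)² / 38 = 0.2368
  oval-rooted: (61 − 76)² / 76 = 2.9605
  round-rooted: (50 − 38)² / 38 = 3.7895
χ² = 0.2368 + 2.9605 + 3.7895 = 6.9868 ≈ 6.987
Degrees of freedom = 3 − 1 = 2; critical value at α = 0.05 is 5.991.
Since 6.987 > 5.991, we reject the null hypothesis — the data do not fit the 1:2:1 ratio.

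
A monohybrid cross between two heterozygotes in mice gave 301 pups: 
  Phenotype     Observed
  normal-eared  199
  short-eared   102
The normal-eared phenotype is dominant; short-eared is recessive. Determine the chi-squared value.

For a monohybrid cross between heterozygotes with complete dominance, the expected phenotypic ratio is 3:1.
Under the 3:1 hypothesis (Σ ratio = 4, N = 301):
  normal-eared: 301 × 3/4 = 225.75
  short-eared: 301 × 1/4 = 75.25
χ² = Σ (O − E)² / E
  normal-eared: (199 − 225.75)² / 225.75 = 3.1697
  short-eared: (102 − 75.25)² / 75.25 = 9.5091
χ² = 3.1697 + 9.5091 = 12.6788 ≈ 12.679

12.679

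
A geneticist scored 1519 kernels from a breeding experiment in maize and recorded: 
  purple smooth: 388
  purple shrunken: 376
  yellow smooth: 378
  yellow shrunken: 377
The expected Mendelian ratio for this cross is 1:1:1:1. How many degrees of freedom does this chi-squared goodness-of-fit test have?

3

A goodness-of-fit test with 4 phenotype classes has df = 4 − 1 = 3.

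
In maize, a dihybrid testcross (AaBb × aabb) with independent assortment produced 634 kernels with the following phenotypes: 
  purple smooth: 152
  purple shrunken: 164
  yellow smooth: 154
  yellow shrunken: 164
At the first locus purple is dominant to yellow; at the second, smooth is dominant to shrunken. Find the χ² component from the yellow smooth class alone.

0.128

A dihybrid testcross with independent assortment gives a 1:1:1:1 ratio.
Expected counts for N = 634 under a 1:1:1:1 ratio (total parts = 4):
  purple smooth: 634 × 1/4 = 158.5
  purple shrunken: 634 × 1/4 = 158.5
  yellow smooth: 634 × 1/4 = 158.5
  yellow shrunken: 634 × 1/4 = 158.5
Contribution of yellow smooth: (154 − 158.5)² / 158.5 = 0.1278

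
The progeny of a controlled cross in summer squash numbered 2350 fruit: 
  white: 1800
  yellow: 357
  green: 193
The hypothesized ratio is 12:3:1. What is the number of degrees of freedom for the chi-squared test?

A goodness-of-fit test with 3 phenotype classes has df = 3 − 1 = 2.

2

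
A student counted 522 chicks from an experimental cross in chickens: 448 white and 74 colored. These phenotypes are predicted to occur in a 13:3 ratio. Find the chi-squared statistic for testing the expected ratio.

7.168

The 13:3 ratio has 16 parts, so with N = 522 the expected counts are:
  white: 522 × 13/16 = 424.125
  colored: 522 × 3/16 = 97.875
χ² = Σ (O − E)² / E
  white: (448 − 424.125)² / 424.125 = 1.3440
  colored: (74 − 97.875)² / 97.875 = 5.8239
χ² = 1.3440 + 5.8239 = 7.1679 ≈ 7.168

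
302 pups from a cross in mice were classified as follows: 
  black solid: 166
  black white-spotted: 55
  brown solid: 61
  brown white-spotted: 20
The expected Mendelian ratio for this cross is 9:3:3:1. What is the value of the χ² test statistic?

The 9:3:3:1 ratio has 16 parts, so with N = 302 the expected counts are:
  black solid: 302 × 9/16 = 169.875
  black white-spotted: 302 × 3/16 = 56.625
  brown solid: 302 × 3/16 = 56.625
  brown white-spotted: 302 × 1/16 = 18.875
χ² = Σ (O − E)² / E
  black solid: (166 − 169.875)² / 169.875 = 0.0884
  black white-spotted: (55 − 56.625)² / 56.625 = 0.0466
  brown solid: (61 − 56.625)² / 56.625 = 0.3380
  brown white-spotted: (20 − 18.875)² / 18.875 = 0.0671
χ² = 0.0884 + 0.0466 + 0.3380 + 0.0671 = 0.5401 ≈ 0.540

0.540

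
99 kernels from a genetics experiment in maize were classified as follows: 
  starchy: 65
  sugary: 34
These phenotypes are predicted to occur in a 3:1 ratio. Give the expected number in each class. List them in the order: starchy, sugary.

Total ratio parts = 4. Expected numbers out of 99:
  starchy: 99 × 3/4 = 74.25
  sugary: 99 × 1/4 = 24.75

74.25, 24.75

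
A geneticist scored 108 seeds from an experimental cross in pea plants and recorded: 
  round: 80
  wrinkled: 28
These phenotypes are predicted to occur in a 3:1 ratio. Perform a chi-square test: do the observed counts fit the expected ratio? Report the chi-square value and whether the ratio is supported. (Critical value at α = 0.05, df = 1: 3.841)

Expected counts for N = 108 under a 3:1 ratio (total parts = 4):
  round: 108 × 3/4 = 81
  wrinkled: 108 × 1/4 = 27
χ² = Σ (O − E)² / E
  round: (80 − 81)² / 81 = 0.0123
  wrinkled: (28 − 27)² / 27 = 0.0370
χ² = 0.0123 + 0.0370 = 0.0493 ≈ 0.049
Degrees of freedom = 2 − 1 = 1; critical value at α = 0.05 is 3.841.
Since 0.049 < 3.841, we fail to reject the null hypothesis — the data are consistent with the 3:1 ratio.

0.049; consistent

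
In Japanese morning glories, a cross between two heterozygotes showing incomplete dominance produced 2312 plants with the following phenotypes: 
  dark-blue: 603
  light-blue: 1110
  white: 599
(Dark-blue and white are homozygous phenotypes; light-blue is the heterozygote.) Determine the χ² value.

3.675

With incomplete dominance, a heterozygote × heterozygote cross gives a 1:2:1 phenotypic ratio.
Total ratio parts = 4. Expected numbers out of 2312:
  dark-blue: 2312 × 1/4 = 578
  light-blue: 2312 × 2/4 = 1156
  white: 2312 × 1/4 = 578
χ² = Σ (O − E)² / E
  dark-blue: (603 − 578)² / 578 = 1.0813
  light-blue: (1110 − 1156)² / 1156 = 1.8304
  white: (599 − 578)² / 578 = 0.7630
χ² = 1.0813 + 1.8304 + 0.7630 = 3.6747 ≈ 3.675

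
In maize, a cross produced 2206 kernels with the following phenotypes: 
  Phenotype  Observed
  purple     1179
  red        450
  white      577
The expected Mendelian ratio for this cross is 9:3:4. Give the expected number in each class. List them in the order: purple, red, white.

The 9:3:4 ratio has 16 parts, so with N = 2206 the expected counts are:
  purple: 2206 × 9/16 = 1240.875
  red: 2206 × 3/16 = 413.625
  white: 2206 × 4/16 = 551.5

1240.875, 413.625, 551.5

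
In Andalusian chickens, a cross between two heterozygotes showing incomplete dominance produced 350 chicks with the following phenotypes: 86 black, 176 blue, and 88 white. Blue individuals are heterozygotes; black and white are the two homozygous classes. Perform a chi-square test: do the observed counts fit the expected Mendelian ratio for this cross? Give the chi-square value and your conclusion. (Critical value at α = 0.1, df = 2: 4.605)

0.034; consistent

With incomplete dominance, a heterozygote × heterozygote cross gives a 1:2:1 phenotypic ratio.
The 1:2:1 ratio has 4 parts, so with N = 350 the expected counts are:
  black: 350 × 1/4 = 87.5
  blue: 350 × 2/4 = 175
  white: 350 × 1/4 = 87.5
χ² = Σ (O − E)² / E
  black: (86 − 87.5)² / 87.5 = 0.0257
  blue: (176 − 175)² / 175 = 0.0057
  white: (88 − 87.5)² / 87.5 = 0.0029
χ² = 0.0257 + 0.0057 + 0.0029 = 0.0343 ≈ 0.034
Degrees of freedom = 3 − 1 = 2; critical value at α = 0.1 is 4.605.
Since 0.034 < 4.605, we fail to reject the null hypothesis — the data are consistent with the 1:2:1 ratio.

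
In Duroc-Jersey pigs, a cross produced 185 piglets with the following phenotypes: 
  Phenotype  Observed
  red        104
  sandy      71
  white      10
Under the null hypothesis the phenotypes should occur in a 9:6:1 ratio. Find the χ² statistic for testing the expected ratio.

Expected counts for N = 185 under a 9:6:1 ratio (total parts = 16):
  red: 185 × 9/16 = 104.0625
  sandy: 185 × 6/16 = 69.375
  white: 185 × 1/16 = 11.5625
χ² = Σ (O − E)² / E
  red: (104 − 104.0625)² / 104.0625 = 0.0000
  sandy: (71 − 69.375)² / 69.375 = 0.0381
  white: (10 − 11.5625)² / 11.5625 = 0.2111
χ² = 0.0000 + 0.0381 + 0.2111 = 0.2492 ≈ 0.249

0.249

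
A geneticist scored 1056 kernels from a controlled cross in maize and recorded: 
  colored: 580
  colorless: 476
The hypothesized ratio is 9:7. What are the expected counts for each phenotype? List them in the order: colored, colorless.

Under the 9:7 hypothesis (Σ ratio = 16, N = 1056):
  colored: 1056 × 9/16 = 594
  colorless: 1056 × 7/16 = 462

594, 462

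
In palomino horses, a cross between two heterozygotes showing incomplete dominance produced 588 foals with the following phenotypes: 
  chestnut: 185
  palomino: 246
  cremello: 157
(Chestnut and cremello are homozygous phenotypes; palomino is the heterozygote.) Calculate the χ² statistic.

With incomplete dominance, a heterozygote × heterozygote cross gives a 1:2:1 phenotypic ratio.
Expected counts for N = 588 under a 1:2:1 ratio (total parts = 4):
  chestnut: 588 × 1/4 = 147
  palomino: 588 × 2/4 = 294
  cremello: 588 × 1/4 = 147
χ² = Σ (O − E)² / E
  chestnut: (185 − 147)² / 147 = 9.8231
  palomino: (246 − 294)² / 294 = 7.8367
  cremello: (157 − 147)² / 147 = 0.6803
χ² = 9.8231 + 7.8367 + 0.6803 = 18.3401 ≈ 18.340

18.340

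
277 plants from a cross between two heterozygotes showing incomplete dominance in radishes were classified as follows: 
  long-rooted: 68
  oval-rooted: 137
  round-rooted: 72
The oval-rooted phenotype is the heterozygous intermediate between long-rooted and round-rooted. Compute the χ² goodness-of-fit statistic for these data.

0.148

With incomplete dominance, a heterozygote × heterozygote cross gives a 1:2:1 phenotypic ratio.
Total ratio parts = 4. Expected numbers out of 277:
  long-rooted: 277 × 1/4 = 69.25
  oval-rooted: 277 × 2/4 = 138.5
  round-rooted: 277 × 1/4 = 69.25
χ² = Σ (O − E)² / E
  long-rooted: (68 − 69.25)² / 69.25 = 0.0226
  oval-rooted: (137 − 138.5)² / 138.5 = 0.0162
  round-rooted: (72 − 69.25)² / 69.25 = 0.1092
χ² = 0.0226 + 0.0162 + 0.1092 = 0.148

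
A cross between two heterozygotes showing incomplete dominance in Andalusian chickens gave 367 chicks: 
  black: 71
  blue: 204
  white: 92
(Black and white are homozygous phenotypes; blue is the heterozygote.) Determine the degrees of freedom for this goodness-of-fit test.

With incomplete dominance, a heterozygote × heterozygote cross gives a 1:2:1 phenotypic ratio.
A goodness-of-fit test with 3 phenotype classes has df = 3 − 1 = 2.

2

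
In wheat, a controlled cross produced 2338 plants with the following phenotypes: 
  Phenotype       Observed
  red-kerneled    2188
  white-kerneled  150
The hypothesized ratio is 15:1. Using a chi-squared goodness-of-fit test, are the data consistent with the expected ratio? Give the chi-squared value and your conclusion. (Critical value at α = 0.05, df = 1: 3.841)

0.110; consistent

Total ratio parts = 16. Expected numbers out of 2338:
  red-kerneled: 2338 × 15/16 = 2191.875
  white-kerneled: 2338 × 1/16 = 146.125
χ² = Σ (O − E)² / E
  red-kerneled: (2188 − 2191.875)² / 2191.875 = 0.0069
  white-kerneled: (150 − 146.125)² / 146.125 = 0.1028
χ² = 0.0069 + 0.1028 = 0.1097 ≈ 0.110
Degrees of freedom = 2 − 1 = 1; critical value at α = 0.05 is 3.841.
Since 0.110 < 3.841, we fail to reject the null hypothesis — the data are consistent with the 15:1 ratio.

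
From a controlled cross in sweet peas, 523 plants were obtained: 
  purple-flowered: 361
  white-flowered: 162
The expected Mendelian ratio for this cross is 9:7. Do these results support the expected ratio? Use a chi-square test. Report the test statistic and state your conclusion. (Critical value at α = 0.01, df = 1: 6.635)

34.683; not consistent

The 9:7 ratio has 16 parts, so with N = 523 the expected counts are:
  purple-flowered: 523 × 9/16 = 294.1875
  white-flowered: 523 × 7/16 = 228.8125
χ² = Σ (O − E)² / E
  purple-flowered: (361 − 294.1875)² / 294.1875 = 15.1737
  white-flowered: (162 − 228.8125)² / 228.8125 = 19.5090
χ² = 15.1737 + 19.5090 = 34.6827 ≈ 34.683
Degrees of freedom = 2 − 1 = 1; critical value at α = 0.01 is 6.635.
Since 34.683 > 6.635, we reject the null hypothesis — the data do not fit the 9:7 ratio.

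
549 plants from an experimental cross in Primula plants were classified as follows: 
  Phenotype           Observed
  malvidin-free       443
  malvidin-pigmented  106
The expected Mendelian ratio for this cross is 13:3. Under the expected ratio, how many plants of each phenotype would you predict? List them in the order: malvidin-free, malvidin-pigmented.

446.0625, 102.9375

Total ratio parts = 16. Expected numbers out of 549:
  malvidin-free: 549 × 13/16 = 446.0625
  malvidin-pigmented: 549 × 3/16 = 102.9375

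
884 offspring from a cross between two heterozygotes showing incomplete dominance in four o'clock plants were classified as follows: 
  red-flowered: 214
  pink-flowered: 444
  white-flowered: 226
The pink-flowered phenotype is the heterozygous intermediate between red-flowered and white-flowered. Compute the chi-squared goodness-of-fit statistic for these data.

0.344

With incomplete dominance, a heterozygote × heterozygote cross gives a 1:2:1 phenotypic ratio.
Expected counts for N = 884 under a 1:2:1 ratio (total parts = 4):
  red-flowered: 884 × 1/4 = 221
  pink-flowered: 884 × 2/4 = 442
  white-flowered: 884 × 1/4 = 221
χ² = Σ (O − E)² / E
  red-flowered: (214 − 221)² / 221 = 0.2217
  pink-flowered: (444 − 442)² / 442 = 0.0090
  white-flowered: (226 − 221)² / 221 = 0.1131
χ² = 0.2217 + 0.0090 + 0.1131 = 0.3438 ≈ 0.344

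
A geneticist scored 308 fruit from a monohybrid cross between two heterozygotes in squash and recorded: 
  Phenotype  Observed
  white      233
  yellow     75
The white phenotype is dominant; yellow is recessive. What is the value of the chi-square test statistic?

For a monohybrid cross between heterozygotes with complete dominance, the expected phenotypic ratio is 3:1.
The 3:1 ratio has 4 parts, so with N = 308 the expected counts are:
  white: 308 × 3/4 = 231
  yellow: 308 × 1/4 = 77
χ² = Σ (O − E)² / E
  white: (233 − 231)² / 231 = 0.0173
  yellow: (75 − 77)² / 77 = 0.0519
χ² = 0.0173 + 0.0519 = 0.0692 ≈ 0.069

0.069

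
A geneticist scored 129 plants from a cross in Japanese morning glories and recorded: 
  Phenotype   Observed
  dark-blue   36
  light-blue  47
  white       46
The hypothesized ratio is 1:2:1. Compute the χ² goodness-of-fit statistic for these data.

Total ratio parts = 4. Expected numbers out of 129:
  dark-blue: 129 × 1/4 = 32.25
  light-blue: 129 × 2/4 = 64.5
  white: 129 × 1/4 = 32.25
χ² = Σ (O − E)² / E
  dark-blue: (36 − 32.25)² / 32.25 = 0.4360
  light-blue: (47 − 64.5)² / 64.5 = 4.7481
  white: (46 − 32.25)² / 32.25 = 5.8624
χ² = 0.4360 + 4.7481 + 5.8624 = 11.0465 ≈ 11.047

11.047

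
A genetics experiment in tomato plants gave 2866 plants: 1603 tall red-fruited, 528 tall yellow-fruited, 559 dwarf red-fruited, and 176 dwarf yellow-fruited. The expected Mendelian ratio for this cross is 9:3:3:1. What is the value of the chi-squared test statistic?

Expected counts for N = 2866 under a 9:3:3:1 ratio (total parts = 16):
  tall red-fruited: 2866 × 9/16 = 1612.125
  tall yellow-fruited: 2866 × 3/16 = 537.375
  dwarf red-fruited: 2866 × 3/16 = 537.375
  dwarf yellow-fruited: 2866 × 1/16 = 179.125
χ² = Σ (O − E)² / E
  tall red-fruited: (1603 − 1612.125)² / 1612.125 = 0.0516
  tall yellow-fruited: (528 − 537.375)² / 537.375 = 0.1636
  dwarf red-fruited: (559 − 537.375)² / 537.375 = 0.8702
  dwarf yellow-fruited: (176 − 179.125)² / 179.125 = 0.0545
χ² = 0.0516 + 0.1636 + 0.8702 + 0.0545 = 1.1399 ≈ 1.140

1.140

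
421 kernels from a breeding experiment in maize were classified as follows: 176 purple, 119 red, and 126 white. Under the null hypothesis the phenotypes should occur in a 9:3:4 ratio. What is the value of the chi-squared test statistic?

Total ratio parts = 16. Expected numbers out of 421:
  purple: 421 × 9/16 = 236.8125
  red: 421 × 3/16 = 78.9375
  white: 421 × 4/16 = 105.25
χ² = Σ (O − E)² / E
  purple: (176 − 236.8125)² / 236.8125 = 15.6164
  red: (119 − 78.9375)² / 78.9375 = 20.3326
  white: (126 − 105.25)² / 105.25 = 4.0909
χ² = 15.6164 + 20.3326 + 4.0909 = 40.0399 ≈ 40.040

40.040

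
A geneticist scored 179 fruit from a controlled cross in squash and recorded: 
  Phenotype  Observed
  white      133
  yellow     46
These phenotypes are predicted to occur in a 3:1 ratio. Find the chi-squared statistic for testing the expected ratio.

0.047

Under the 3:1 hypothesis (Σ ratio = 4, N = 179):
  white: 179 × 3/4 = 134.25
  yellow: 179 × 1/4 = 44.75
χ² = Σ (O − E)² / E
  white: (133 − 134.25)² / 134.25 = 0.0116
  yellow: (46 − 44.75)² / 44.75 = 0.0349
χ² = 0.0116 + 0.0349 = 0.0465 ≈ 0.047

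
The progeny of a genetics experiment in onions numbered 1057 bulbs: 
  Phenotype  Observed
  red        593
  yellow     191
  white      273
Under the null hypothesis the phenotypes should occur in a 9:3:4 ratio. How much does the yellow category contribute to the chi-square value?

0.261

Expected counts for N = 1057 under a 9:3:4 ratio (total parts = 16):
  red: 1057 × 9/16 = 594.5625
  yellow: 1057 × 3/16 = 198.1875
  white: 1057 × 4/16 = 264.25
Contribution of yellow: (191 − 198.1875)² / 198.1875 = 0.2607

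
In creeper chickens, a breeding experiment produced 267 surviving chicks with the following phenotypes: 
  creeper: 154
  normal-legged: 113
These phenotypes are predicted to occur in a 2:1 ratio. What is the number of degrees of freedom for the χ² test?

1

A goodness-of-fit test with 2 phenotype classes has df = 2 − 1 = 1.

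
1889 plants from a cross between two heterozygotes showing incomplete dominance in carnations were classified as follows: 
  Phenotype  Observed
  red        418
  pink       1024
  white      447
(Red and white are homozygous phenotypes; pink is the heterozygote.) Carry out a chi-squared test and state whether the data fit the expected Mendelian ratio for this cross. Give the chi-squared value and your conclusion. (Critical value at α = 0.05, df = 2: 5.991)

With incomplete dominance, a heterozygote × heterozygote cross gives a 1:2:1 phenotypic ratio.
Total ratio parts = 4. Expected numbers out of 1889:
  red: 1889 × 1/4 = 472.25
  pink: 1889 × 2/4 = 944.5
  white: 1889 × 1/4 = 472.25
χ² = Σ (O − E)² / E
  red: (418 − 472.25)² / 472.25 = 6.2320
  pink: (1024 − 944.5)² / 944.5 = 6.6916
  white: (447 − 472.25)² / 472.25 = 1.3501
χ² = 6.2320 + 6.6916 + 1.3501 = 14.2737 ≈ 14.274
Degrees of freedom = 3 − 1 = 2; critical value at α = 0.05 is 5.991.
Since 14.274 > 5.991, we reject the null hypothesis — the data do not fit the 1:2:1 ratio.

14.274; not consistent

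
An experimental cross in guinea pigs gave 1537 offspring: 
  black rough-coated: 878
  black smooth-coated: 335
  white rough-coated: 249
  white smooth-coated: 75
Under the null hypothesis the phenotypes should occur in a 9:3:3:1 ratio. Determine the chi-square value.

Total ratio parts = 16. Expected numbers out of 1537:
  black rough-coated: 1537 × 9/16 = 864.5625
  black smooth-coated: 1537 × 3/16 = 288.1875
  white rough-coated: 1537 × 3/16 = 288.1875
  white smooth-coated: 1537 × 1/16 = 96.0625
χ² = Σ (O − E)² / E
  black rough-coated: (878 − 864.5625)² / 864.5625 = 0.2089
  black smooth-coated: (335 − 288.1875)² / 288.1875 = 7.6041
  white rough-coated: (249 − 288.1875)² / 288.1875 = 5.3287
  white smooth-coated: (75 − 96.0625)² / 96.0625 = 4.6181
χ² = 0.2089 + 7.6041 + 5.3287 + 4.6181 = 17.7598 ≈ 17.760

17.760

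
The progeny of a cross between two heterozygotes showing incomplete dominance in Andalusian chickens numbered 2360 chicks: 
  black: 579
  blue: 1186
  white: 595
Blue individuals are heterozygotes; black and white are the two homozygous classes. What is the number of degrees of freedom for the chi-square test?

With incomplete dominance, a heterozygote × heterozygote cross gives a 1:2:1 phenotypic ratio.
A goodness-of-fit test with 3 phenotype classes has df = 3 − 1 = 2.

2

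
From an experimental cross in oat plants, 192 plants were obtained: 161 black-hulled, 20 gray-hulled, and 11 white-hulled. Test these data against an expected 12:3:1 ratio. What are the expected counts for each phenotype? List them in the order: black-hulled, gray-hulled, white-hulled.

144, 36, 12

The 12:3:1 ratio has 16 parts, so with N = 192 the expected counts are:
  black-hulled: 192 × 12/16 = 144
  gray-hulled: 192 × 3/16 = 36
  white-hulled: 192 × 1/16 = 12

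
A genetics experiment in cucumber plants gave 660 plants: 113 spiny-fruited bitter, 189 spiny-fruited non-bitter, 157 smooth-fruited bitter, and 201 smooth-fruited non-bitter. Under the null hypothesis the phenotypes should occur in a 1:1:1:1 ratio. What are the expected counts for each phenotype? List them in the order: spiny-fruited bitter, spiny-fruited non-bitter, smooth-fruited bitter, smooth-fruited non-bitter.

Total ratio parts = 4. Expected numbers out of 660:
  spiny-fruited bitter: 660 × 1/4 = 165
  spiny-fruited non-bitter: 660 × 1/4 = 165
  smooth-fruited bitter: 660 × 1/4 = 165
  smooth-fruited non-bitter: 660 × 1/4 = 165

165, 165, 165, 165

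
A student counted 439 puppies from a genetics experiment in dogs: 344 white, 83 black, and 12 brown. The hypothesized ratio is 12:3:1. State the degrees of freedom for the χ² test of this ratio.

2

A goodness-of-fit test with 3 phenotype classes has df = 3 − 1 = 2.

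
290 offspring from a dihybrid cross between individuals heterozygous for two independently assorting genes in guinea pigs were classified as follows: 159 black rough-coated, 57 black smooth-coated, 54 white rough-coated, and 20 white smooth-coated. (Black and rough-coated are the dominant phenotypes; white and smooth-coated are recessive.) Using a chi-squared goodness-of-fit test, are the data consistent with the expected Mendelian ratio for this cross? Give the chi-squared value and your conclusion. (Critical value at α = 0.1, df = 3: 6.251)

0.428; consistent

A dihybrid F₂ with independent assortment and complete dominance at both loci gives a 9:3:3:1 phenotypic ratio.
Expected counts for N = 290 under a 9:3:3:1 ratio (total parts = 16):
  black rough-coated: 290 × 9/16 = 163.125
  black smooth-coated: 290 × 3/16 = 54.375
  white rough-coated: 290 × 3/16 = 54.375
  white smooth-coated: 290 × 1/16 = 18.125
χ² = Σ (O − E)² / E
  black rough-coated: (159 − 163.125)² / 163.125 = 0.1043
  black smooth-coated: (57 − 54.375)² / 54.375 = 0.1267
  white rough-coated: (54 − 54.375)² / 54.375 = 0.0026
  white smooth-coated: (20 − 18.125)² / 18.125 = 0.1940
χ² = 0.1043 + 0.1267 + 0.0026 + 0.1940 = 0.4276 ≈ 0.428
Degrees of freedom = 4 − 1 = 3; critical value at α = 0.1 is 6.251.
Since 0.428 < 6.251, we fail to reject the null hypothesis — the data are consistent with the 9:3:3:1 ratio.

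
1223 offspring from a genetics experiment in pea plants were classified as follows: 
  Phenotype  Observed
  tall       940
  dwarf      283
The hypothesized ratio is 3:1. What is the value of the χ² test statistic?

Under the 3:1 hypothesis (Σ ratio = 4, N = 1223):
  tall: 1223 × 3/4 = 917.25
  dwarf: 1223 × 1/4 = 305.75
χ² = Σ (O − E)² / E
  tall: (940 − 917.25)² / 917.25 = 0.5643
  dwarf: (283 − 305.75)² / 305.75 = 1.6928
χ² = 0.5643 + 1.6928 = 2.2571 ≈ 2.257

2.257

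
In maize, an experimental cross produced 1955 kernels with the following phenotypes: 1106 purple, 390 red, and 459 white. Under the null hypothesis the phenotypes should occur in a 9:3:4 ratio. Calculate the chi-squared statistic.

Total ratio parts = 16. Expected numbers out of 1955:
  purple: 1955 × 9/16 = 1099.6875
  red: 1955 × 3/16 = 366.5625
  white: 1955 × 4/16 = 488.75
χ² = Σ (O − E)² / E
  purple: (1106 − 1099.6875)² / 1099.6875 = 0.0362
  red: (390 − 366.5625)² / 366.5625 = 1.4986
  white: (459 − 488.75)² / 488.75 = 1.8109
χ² = 0.0362 + 1.4986 + 1.8109 = 3.3457 ≈ 3.346

3.346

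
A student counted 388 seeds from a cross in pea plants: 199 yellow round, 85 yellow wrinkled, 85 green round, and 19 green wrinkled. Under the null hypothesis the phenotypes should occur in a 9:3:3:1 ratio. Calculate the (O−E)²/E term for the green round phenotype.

Under the 9:3:3:1 hypothesis (Σ ratio = 16, N = 388):
  yellow round: 388 × 9/16 = 218.25
  yellow wrinkled: 388 × 3/16 = 72.75
  green round: 388 × 3/16 = 72.75
  green wrinkled: 388 × 1/16 = 24.25
Contribution of green round: (85 − 72.75)² / 72.75 = 2.0627

2.063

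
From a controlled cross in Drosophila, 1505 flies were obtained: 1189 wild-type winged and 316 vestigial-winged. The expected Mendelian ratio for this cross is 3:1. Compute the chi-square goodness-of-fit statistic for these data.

12.864

Under the 3:1 hypothesis (Σ ratio = 4, N = 1505):
  wild-type winged: 1505 × 3/4 = 1128.75
  vestigial-winged: 1505 × 1/4 = 376.25
χ² = Σ (O − E)² / E
  wild-type winged: (1189 − 1128.75)² / 1128.75 = 3.2160
  vestigial-winged: (316 − 376.25)² / 376.25 = 9.6480
χ² = 3.2160 + 9.6480 = 12.864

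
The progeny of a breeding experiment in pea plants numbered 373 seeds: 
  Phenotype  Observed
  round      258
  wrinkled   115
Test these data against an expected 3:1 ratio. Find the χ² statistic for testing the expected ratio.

Under the 3:1 hypothesis (Σ ratio = 4, N = 373):
  round: 373 × 3/4 = 279.75
  wrinkled: 373 × 1/4 = 93.25
χ² = Σ (O − E)² / E
  round: (258 − 279.75)² / 279.75 = 1.6910
  wrinkled: (115 − 93.25)² / 93.25 = 5.0731
χ² = 1.6910 + 5.0731 = 6.7641 ≈ 6.764

6.764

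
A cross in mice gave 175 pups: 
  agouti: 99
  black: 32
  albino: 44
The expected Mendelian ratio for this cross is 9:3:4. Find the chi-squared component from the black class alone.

Under the 9:3:4 hypothesis (Σ ratio = 16, N = 175):
  agouti: 175 × 9/16 = 98.4375
  black: 175 × 3/16 = 32.8125
  albino: 175 × 4/16 = 43.75
Contribution of black: (32 − 32.8125)² / 32.8125 = 0.0201

0.020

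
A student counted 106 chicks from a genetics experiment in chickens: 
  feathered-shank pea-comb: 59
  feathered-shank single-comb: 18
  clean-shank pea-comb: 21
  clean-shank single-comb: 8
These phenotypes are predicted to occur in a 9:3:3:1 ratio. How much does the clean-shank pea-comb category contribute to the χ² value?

0.064

The 9:3:3:1 ratio has 16 parts, so with N = 106 the expected counts are:
  feathered-shank pea-comb: 106 × 9/16 = 59.625
  feathered-shank single-comb: 106 × 3/16 = 19.875
  clean-shank pea-comb: 106 × 3/16 = 19.875
  clean-shank single-comb: 106 × 1/16 = 6.625
Contribution of clean-shank pea-comb: (21 − 19.875)² / 19.875 = 0.0637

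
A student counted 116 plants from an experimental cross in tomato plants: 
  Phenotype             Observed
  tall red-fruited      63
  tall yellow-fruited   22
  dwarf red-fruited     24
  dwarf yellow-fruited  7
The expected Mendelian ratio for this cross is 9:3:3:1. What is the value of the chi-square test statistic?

0.322

Total ratio parts = 16. Expected numbers out of 116:
  tall red-fruited: 116 × 9/16 = 65.25
  tall yellow-fruited: 116 × 3/16 = 21.75
  dwarf red-fruited: 116 × 3/16 = 21.75
  dwarf yellow-fruited: 116 × 1/16 = 7.25
χ² = Σ (O − E)² / E
  tall red-fruited: (63 − 65.25)² / 65.25 = 0.0776
  tall yellow-fruited: (22 − 21.75)² / 21.75 = 0.0029
  dwarf red-fruited: (24 − 21.75)² / 21.75 = 0.2328
  dwarf yellow-fruited: (7 − 7.25)² / 7.25 = 0.0086
χ² = 0.0776 + 0.0029 + 0.2328 + 0.0086 = 0.3219 ≈ 0.322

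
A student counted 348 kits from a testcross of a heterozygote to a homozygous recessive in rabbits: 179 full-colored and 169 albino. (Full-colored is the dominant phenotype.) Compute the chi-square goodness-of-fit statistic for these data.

0.287

A testcross of a heterozygote (Aa × aa) gives a 1:1 phenotypic ratio.
Expected counts for N = 348 under a 1:1 ratio (total parts = 2):
  full-colored: 348 × 1/2 = 174
  albino: 348 × 1/2 = 174
χ² = Σ (O − E)² / E
  full-colored: (179 − 174)² / 174 = 0.1437
  albino: (169 − 174)² / 174 = 0.1437
χ² = 0.1437 + 0.1437 = 0.2874 ≈ 0.287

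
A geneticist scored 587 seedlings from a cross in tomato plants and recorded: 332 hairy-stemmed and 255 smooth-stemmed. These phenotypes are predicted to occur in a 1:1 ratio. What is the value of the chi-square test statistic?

Expected counts for N = 587 under a 1:1 ratio (total parts = 2):
  hairy-stemmed: 587 × 1/2 = 293.5
  smooth-stemmed: 587 × 1/2 = 293.5
χ² = Σ (O − E)² / E
  hairy-stemmed: (332 − 293.5)² / 293.5 = 5.0503
  smooth-stemmed: (255 − 293.5)² / 293.5 = 5.0503
χ² = 5.0503 + 5.0503 = 10.1006 ≈ 10.101

10.101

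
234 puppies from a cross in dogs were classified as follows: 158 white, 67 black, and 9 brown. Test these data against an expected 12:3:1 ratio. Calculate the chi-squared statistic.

16.097

The 12:3:1 ratio has 16 parts, so with N = 234 the expected counts are:
  white: 234 × 12/16 = 175.5
  black: 234 × 3/16 = 43.875
  brown: 234 × 1/16 = 14.625
χ² = Σ (O − E)² / E
  white: (158 − 175.5)² / 175.5 = 1.7450
  black: (67 − 43.875)² / 43.875 = 12.1884
  brown: (9 − 14.625)² / 14.625 = 2.1635
χ² = 1.7450 + 12.1884 + 2.1635 = 16.0969 ≈ 16.097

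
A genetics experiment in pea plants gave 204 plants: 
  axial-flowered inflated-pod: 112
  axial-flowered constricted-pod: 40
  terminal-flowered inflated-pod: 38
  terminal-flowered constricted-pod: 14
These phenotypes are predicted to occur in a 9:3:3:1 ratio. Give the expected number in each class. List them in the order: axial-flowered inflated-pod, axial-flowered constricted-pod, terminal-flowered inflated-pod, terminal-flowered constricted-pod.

Under the 9:3:3:1 hypothesis (Σ ratio = 16, N = 204):
  axial-flowered inflated-pod: 204 × 9/16 = 114.75
  axial-flowered constricted-pod: 204 × 3/16 = 38.25
  terminal-flowered inflated-pod: 204 × 3/16 = 38.25
  terminal-flowered constricted-pod: 204 × 1/16 = 12.75

114.75, 38.25, 38.25, 12.75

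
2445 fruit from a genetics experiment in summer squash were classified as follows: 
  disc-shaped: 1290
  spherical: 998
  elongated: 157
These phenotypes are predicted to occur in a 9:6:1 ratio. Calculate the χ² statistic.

12.585

Expected counts for N = 2445 under a 9:6:1 ratio (total parts = 16):
  disc-shaped: 2445 × 9/16 = 1375.3125
  spherical: 2445 × 6/16 = 916.875
  elongated: 2445 × 1/16 = 152.8125
χ² = Σ (O − E)² / E
  disc-shaped: (1290 − 1375.3125)² / 1375.3125 = 5.2921
  spherical: (998 − 916.875)² / 916.875 = 7.1779
  elongated: (157 − 152.8125)² / 152.8125 = 0.1147
χ² = 5.2921 + 7.1779 + 0.1147 = 12.5847 ≈ 12.585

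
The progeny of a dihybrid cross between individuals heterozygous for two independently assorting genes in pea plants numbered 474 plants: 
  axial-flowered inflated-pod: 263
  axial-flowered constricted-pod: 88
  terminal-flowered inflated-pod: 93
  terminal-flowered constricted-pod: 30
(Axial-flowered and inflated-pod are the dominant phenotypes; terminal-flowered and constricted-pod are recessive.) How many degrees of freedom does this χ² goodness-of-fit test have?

3

A dihybrid F₂ with independent assortment and complete dominance at both loci gives a 9:3:3:1 phenotypic ratio.
A goodness-of-fit test with 4 phenotype classes has df = 4 − 1 = 3.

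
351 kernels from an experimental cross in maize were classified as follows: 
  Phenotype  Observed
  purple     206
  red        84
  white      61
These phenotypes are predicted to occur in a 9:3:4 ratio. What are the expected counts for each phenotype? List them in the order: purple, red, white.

The 9:3:4 ratio has 16 parts, so with N = 351 the expected counts are:
  purple: 351 × 9/16 = 197.4375
  red: 351 × 3/16 = 65.8125
  white: 351 × 4/16 = 87.75

197.4375, 65.8125, 87.75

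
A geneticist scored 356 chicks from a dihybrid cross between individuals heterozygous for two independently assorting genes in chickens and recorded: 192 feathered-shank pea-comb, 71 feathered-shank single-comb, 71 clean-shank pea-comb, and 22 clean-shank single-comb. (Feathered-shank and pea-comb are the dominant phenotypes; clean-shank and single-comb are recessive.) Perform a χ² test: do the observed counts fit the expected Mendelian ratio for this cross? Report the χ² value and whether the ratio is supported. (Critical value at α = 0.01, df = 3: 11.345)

0.884; consistent

A dihybrid F₂ with independent assortment and complete dominance at both loci gives a 9:3:3:1 phenotypic ratio.
The 9:3:3:1 ratio has 16 parts, so with N = 356 the expected counts are:
  feathered-shank pea-comb: 356 × 9/16 = 200.25
  feathered-shank single-comb: 356 × 3/16 = 66.75
  clean-shank pea-comb: 356 × 3/16 = 66.75
  clean-shank single-comb: 356 × 1/16 = 22.25
χ² = Σ (O − E)² / E
  feathered-shank pea-comb: (192 − 200.25)² / 200.25 = 0.3399
  feathered-shank single-comb: (71 − 66.75)² / 66.75 = 0.2706
  clean-shank pea-comb: (71 − 66.75)² / 66.75 = 0.2706
  clean-shank single-comb: (22 − 22.25)² / 22.25 = 0.0028
χ² = 0.3399 + 0.2706 + 0.2706 + 0.0028 = 0.8839 ≈ 0.884
Degrees of freedom = 4 − 1 = 3; critical value at α = 0.01 is 11.345.
Since 0.884 < 11.345, we fail to reject the null hypothesis — the data are consistent with the 9:3:3:1 ratio.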